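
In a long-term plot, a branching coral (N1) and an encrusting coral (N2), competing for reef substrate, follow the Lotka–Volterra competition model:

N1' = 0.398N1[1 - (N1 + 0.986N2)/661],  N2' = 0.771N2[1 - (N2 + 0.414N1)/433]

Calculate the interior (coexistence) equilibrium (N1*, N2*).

Setting both brackets to zero gives the nullclines N1 + 0.986N2 = 661 and 0.414N1 + N2 = 433.
Substituting N2 = 433 - 0.414N1 into the first: N1(1 - 0.986·0.414) = 661 - 0.986·433.
So N1* = 234/0.592 = 396, and then N2* = 433 - 0.414·396 = 269.

N1* ≈ 396, N2* ≈ 269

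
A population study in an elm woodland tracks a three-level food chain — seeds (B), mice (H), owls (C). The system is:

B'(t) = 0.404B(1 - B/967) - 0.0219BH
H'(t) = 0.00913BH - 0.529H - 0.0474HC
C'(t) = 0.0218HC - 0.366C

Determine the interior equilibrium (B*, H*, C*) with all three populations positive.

B* ≈ 86.9, H* ≈ 16.8, C* ≈ 5.59

From dC/dt = 0: 0.0218H* = 0.366, so H* = 16.8.
From dB/dt = 0: 0.404(1 - B*/967) = 0.0219·16.8, giving B* = 967·(1 - 0.91) = 86.9.
From dH/dt = 0: 0.00913·86.9 - 0.529 = 0.0474C*, so C* = 0.265/0.0474 = 5.59.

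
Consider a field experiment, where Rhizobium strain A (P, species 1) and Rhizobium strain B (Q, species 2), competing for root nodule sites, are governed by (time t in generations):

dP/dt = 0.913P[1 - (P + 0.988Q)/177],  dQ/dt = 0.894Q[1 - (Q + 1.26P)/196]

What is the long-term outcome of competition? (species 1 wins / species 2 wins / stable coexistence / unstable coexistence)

unstable coexistence (outcome depends on initial conditions)

Compare the nullcline intercepts: K1/α12 = 177/0.988 = 179 < K2 = 196; K2/α21 = 196/1.26 = 156 < K1 = 177.
Since both are reversed, neither can invade when rare; the interior point is a saddle.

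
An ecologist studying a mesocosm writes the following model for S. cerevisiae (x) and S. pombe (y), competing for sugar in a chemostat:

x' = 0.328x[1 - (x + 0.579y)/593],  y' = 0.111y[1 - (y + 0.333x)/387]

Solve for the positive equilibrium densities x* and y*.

x* ≈ 457, y* ≈ 235

Setting both brackets to zero gives the nullclines x + 0.579y = 593 and 0.333x + y = 387.
Substituting y = 387 - 0.333x into the first: x(1 - 0.579·0.333) = 593 - 0.579·387.
So x* = 369/0.807 = 457, and then y* = 387 - 0.333·457 = 235.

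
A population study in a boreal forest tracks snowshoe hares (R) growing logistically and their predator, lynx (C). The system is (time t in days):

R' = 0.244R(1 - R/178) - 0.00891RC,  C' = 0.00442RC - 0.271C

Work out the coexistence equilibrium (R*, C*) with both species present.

R* ≈ 61.3, C* ≈ 18

From dC/dt = 0 with C > 0: 0.00442R* = 0.271, so R* = 61.3.
Substitute into dR/dt = 0: 0.244(1 - 61.3/178) = 0.00891C*.
The bracket is 0.656, giving C* = 0.16/0.00891 = 18.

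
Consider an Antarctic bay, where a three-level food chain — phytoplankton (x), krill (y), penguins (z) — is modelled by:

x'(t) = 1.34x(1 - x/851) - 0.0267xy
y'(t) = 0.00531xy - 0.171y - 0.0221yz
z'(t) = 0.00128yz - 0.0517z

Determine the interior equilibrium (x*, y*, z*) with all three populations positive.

From dz/dt = 0: 0.00128y* = 0.0517, so y* = 40.4.
From dx/dt = 0: 1.34(1 - x*/851) = 0.0267·40.4, giving x* = 851·(1 - 0.805) = 166.
From dy/dt = 0: 0.00531·166 - 0.171 = 0.0221z*, so z* = 0.711/0.0221 = 32.2.

x* ≈ 166, y* ≈ 40.4, z* ≈ 32.2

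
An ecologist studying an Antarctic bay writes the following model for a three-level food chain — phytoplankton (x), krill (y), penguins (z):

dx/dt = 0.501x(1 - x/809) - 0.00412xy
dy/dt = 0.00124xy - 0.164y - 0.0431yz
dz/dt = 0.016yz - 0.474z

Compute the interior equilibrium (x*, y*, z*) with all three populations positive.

x* ≈ 612, y* ≈ 29.6, z* ≈ 13.8

From dz/dt = 0: 0.016y* = 0.474, so y* = 29.6.
From dx/dt = 0: 0.501(1 - x*/809) = 0.00412·29.6, giving x* = 809·(1 - 0.244) = 612.
From dy/dt = 0: 0.00124·612 - 0.164 = 0.0431z*, so z* = 0.595/0.0431 = 13.8.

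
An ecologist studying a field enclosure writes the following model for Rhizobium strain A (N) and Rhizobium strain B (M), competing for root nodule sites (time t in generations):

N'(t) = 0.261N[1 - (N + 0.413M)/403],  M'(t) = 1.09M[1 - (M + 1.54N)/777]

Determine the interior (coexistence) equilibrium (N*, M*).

Setting both brackets to zero gives the nullclines N + 0.413M = 403 and 1.54N + M = 777.
Substituting M = 777 - 1.54N into the first: N(1 - 0.413·1.54) = 403 - 0.413·777.
So N* = 82.1/0.364 = 226, and then M* = 777 - 1.54·226 = 430.

N* ≈ 226, M* ≈ 430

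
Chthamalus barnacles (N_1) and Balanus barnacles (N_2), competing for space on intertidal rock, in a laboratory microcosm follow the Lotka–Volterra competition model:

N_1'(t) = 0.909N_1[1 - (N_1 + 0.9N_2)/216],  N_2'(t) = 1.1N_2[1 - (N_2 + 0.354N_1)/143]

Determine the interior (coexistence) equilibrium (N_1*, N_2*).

N_1* ≈ 128, N_2* ≈ 97.6

Setting both brackets to zero gives the nullclines N_1 + 0.9N_2 = 216 and 0.354N_1 + N_2 = 143.
Substituting N_2 = 143 - 0.354N_1 into the first: N_1(1 - 0.9·0.354) = 216 - 0.9·143.
So N_1* = 87.3/0.681 = 128, and then N_2* = 143 - 0.354·128 = 97.6.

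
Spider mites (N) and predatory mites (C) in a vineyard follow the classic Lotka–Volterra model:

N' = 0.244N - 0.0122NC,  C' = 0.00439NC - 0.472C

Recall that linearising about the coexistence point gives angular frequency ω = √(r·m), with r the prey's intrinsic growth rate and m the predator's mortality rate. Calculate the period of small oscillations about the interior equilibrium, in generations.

T ≈ 18.5 generations

Here r = 0.244 and m = 0.472, so r·m = 0.115.
ω = √0.115 = 0.339 per generation, hence T = 2π/ω ≈ 18.5 generations.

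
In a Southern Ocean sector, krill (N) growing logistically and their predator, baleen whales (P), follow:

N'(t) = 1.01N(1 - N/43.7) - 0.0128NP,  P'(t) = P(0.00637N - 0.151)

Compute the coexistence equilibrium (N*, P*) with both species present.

N* ≈ 23.7, P* ≈ 36.1

From dP/dt = 0 with P > 0: 0.00637N* = 0.151, so N* = 23.7.
Substitute into dN/dt = 0: 1.01(1 - 23.7/43.7) = 0.0128P*.
The bracket is 0.458, giving P* = 0.462/0.0128 = 36.1.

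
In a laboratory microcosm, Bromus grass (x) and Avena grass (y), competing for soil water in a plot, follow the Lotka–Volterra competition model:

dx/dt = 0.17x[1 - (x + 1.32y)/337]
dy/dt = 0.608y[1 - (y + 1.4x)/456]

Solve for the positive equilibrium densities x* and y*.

Setting both brackets to zero gives the nullclines x + 1.32y = 337 and 1.4x + y = 456.
Substituting y = 456 - 1.4x into the first: x(1 - 1.32·1.4) = 337 - 1.32·456.
So x* = -265/-0.848 = 312, and then y* = 456 - 1.4·312 = 18.6.

x* ≈ 312, y* ≈ 18.6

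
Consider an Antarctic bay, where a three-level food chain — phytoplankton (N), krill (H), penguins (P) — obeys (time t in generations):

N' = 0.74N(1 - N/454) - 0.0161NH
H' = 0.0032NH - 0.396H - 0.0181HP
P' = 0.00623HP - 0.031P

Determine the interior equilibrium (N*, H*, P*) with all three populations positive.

N* ≈ 405, H* ≈ 4.98, P* ≈ 49.7

From dP/dt = 0: 0.00623H* = 0.031, so H* = 4.98.
From dN/dt = 0: 0.74(1 - N*/454) = 0.0161·4.98, giving N* = 454·(1 - 0.108) = 405.
From dH/dt = 0: 0.0032·405 - 0.396 = 0.0181P*, so P* = 0.9/0.0181 = 49.7.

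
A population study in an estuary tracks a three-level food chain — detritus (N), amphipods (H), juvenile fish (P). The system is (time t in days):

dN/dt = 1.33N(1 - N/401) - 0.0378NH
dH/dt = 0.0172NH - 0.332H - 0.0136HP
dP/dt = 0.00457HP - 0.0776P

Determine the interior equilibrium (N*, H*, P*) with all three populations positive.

From dP/dt = 0: 0.00457H* = 0.0776, so H* = 17.
From dN/dt = 0: 1.33(1 - N*/401) = 0.0378·17, giving N* = 401·(1 - 0.483) = 207.
From dH/dt = 0: 0.0172·207 - 0.332 = 0.0136P*, so P* = 3.24/0.0136 = 238.

N* ≈ 207, H* ≈ 17, P* ≈ 238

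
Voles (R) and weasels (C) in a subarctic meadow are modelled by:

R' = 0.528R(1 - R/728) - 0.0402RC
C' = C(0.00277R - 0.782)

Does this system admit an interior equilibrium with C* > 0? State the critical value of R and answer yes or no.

Threshold R = 282; K > 282, so yes, the predator persists.

The predator equation gives dC/dt > 0 only when R > 0.782/0.00277 = 282.
Without the predator, R → K = 728. Since 728 > 282, the predator can invade and persist.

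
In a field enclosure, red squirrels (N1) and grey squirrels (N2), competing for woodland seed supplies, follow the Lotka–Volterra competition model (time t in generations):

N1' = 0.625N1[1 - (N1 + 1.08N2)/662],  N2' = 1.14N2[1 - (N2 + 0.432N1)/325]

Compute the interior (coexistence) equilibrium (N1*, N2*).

N1* ≈ 583, N2* ≈ 73.1

Setting both brackets to zero gives the nullclines N1 + 1.08N2 = 662 and 0.432N1 + N2 = 325.
Substituting N2 = 325 - 0.432N1 into the first: N1(1 - 1.08·0.432) = 662 - 1.08·325.
So N1* = 311/0.533 = 583, and then N2* = 325 - 0.432·583 = 73.1.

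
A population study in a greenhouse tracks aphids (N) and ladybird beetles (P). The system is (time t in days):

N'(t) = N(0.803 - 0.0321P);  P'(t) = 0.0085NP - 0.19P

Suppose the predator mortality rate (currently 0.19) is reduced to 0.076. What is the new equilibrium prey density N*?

N* ≈ 8.94

At the interior fixed point, setting dP/dt = 0 with P > 0 fixes N* = (predator death rate)/(NP coefficient) — independent of the other coefficients.
With the change, N* = 0.076/0.0085 = 8.94; it falls from 22.4.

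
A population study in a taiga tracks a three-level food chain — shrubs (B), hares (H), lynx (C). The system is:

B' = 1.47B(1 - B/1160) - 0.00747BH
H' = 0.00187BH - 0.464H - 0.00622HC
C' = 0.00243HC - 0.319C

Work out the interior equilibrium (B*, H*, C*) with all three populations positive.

B* ≈ 386, H* ≈ 131, C* ≈ 41.5

From dC/dt = 0: 0.00243H* = 0.319, so H* = 131.
From dB/dt = 0: 1.47(1 - B*/1160) = 0.00747·131, giving B* = 1160·(1 - 0.667) = 386.
From dH/dt = 0: 0.00187·386 - 0.464 = 0.00622C*, so C* = 0.258/0.00622 = 41.5.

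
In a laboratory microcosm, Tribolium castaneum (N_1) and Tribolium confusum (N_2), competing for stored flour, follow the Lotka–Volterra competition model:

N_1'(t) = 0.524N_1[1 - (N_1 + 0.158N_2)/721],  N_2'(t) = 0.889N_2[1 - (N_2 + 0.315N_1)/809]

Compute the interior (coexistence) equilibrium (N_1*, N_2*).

N_1* ≈ 624, N_2* ≈ 612

Setting both brackets to zero gives the nullclines N_1 + 0.158N_2 = 721 and 0.315N_1 + N_2 = 809.
Substituting N_2 = 809 - 0.315N_1 into the first: N_1(1 - 0.158·0.315) = 721 - 0.158·809.
So N_1* = 593/0.95 = 624, and then N_2* = 809 - 0.315·624 = 612.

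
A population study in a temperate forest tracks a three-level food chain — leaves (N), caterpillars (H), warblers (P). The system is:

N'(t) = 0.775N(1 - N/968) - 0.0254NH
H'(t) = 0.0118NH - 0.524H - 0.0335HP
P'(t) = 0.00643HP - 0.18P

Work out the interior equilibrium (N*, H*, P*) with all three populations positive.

From dP/dt = 0: 0.00643H* = 0.18, so H* = 28.
From dN/dt = 0: 0.775(1 - N*/968) = 0.0254·28, giving N* = 968·(1 - 0.917) = 79.9.
From dH/dt = 0: 0.0118·79.9 - 0.524 = 0.0335P*, so P* = 0.419/0.0335 = 12.5.

N* ≈ 79.9, H* ≈ 28, P* ≈ 12.5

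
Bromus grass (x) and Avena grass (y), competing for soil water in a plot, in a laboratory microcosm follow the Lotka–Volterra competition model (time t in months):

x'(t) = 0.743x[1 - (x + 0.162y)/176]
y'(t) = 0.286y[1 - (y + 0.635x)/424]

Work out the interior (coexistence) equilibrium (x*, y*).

x* ≈ 120, y* ≈ 348

Setting both brackets to zero gives the nullclines x + 0.162y = 176 and 0.635x + y = 424.
Substituting y = 424 - 0.635x into the first: x(1 - 0.162·0.635) = 176 - 0.162·424.
So x* = 107/0.897 = 120, and then y* = 424 - 0.635·120 = 348.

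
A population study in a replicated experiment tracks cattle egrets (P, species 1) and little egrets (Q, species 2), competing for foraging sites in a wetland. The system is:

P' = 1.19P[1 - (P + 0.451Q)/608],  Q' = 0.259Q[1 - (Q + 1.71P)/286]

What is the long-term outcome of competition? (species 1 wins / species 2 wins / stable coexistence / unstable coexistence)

species 1 excludes species 2

Compare the nullcline intercepts: K1/α12 = 608/0.451 = 1350 > K2 = 286; K2/α21 = 286/1.71 = 167 < K1 = 608.
Since the inequalities point opposite ways, species 1 can invade but species 2 cannot.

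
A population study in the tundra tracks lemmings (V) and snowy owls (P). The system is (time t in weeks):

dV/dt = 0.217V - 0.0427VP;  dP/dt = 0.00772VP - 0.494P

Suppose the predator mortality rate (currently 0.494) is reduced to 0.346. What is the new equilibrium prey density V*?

V* ≈ 44.8

At the interior fixed point, setting dP/dt = 0 with P > 0 fixes V* = (predator death rate)/(VP coefficient) — independent of the other coefficients.
With the change, V* = 0.346/0.00772 = 44.8; it falls from 64.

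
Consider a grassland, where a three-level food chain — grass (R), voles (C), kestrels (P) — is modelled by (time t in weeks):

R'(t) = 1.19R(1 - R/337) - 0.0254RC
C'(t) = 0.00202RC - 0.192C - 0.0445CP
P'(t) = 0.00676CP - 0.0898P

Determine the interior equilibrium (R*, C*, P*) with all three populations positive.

R* ≈ 241, C* ≈ 13.3, P* ≈ 6.65

From dP/dt = 0: 0.00676C* = 0.0898, so C* = 13.3.
From dR/dt = 0: 1.19(1 - R*/337) = 0.0254·13.3, giving R* = 337·(1 - 0.284) = 241.
From dC/dt = 0: 0.00202·241 - 0.192 = 0.0445P*, so P* = 0.296/0.0445 = 6.65.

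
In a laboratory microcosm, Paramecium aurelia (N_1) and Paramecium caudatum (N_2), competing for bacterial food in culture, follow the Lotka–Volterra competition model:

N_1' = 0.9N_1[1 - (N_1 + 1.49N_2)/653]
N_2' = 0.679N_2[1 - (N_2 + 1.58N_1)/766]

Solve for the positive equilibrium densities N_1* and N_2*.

Setting both brackets to zero gives the nullclines N_1 + 1.49N_2 = 653 and 1.58N_1 + N_2 = 766.
Substituting N_2 = 766 - 1.58N_1 into the first: N_1(1 - 1.49·1.58) = 653 - 1.49·766.
So N_1* = -488/-1.35 = 361, and then N_2* = 766 - 1.58·361 = 196.

N_1* ≈ 361, N_2* ≈ 196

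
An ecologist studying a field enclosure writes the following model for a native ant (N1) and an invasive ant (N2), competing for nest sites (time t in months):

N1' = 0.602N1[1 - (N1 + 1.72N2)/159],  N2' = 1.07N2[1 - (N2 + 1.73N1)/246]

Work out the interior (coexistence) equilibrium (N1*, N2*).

Setting both brackets to zero gives the nullclines N1 + 1.72N2 = 159 and 1.73N1 + N2 = 246.
Substituting N2 = 246 - 1.73N1 into the first: N1(1 - 1.72·1.73) = 159 - 1.72·246.
So N1* = -264/-1.98 = 134, and then N2* = 246 - 1.73·134 = 14.7.

N1* ≈ 134, N2* ≈ 14.7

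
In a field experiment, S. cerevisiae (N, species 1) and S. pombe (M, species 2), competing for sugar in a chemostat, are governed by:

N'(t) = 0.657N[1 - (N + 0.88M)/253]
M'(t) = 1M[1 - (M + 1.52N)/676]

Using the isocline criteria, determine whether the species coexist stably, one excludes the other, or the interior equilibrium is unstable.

species 2 excludes species 1

Compare the nullcline intercepts: K1/α12 = 253/0.88 = 288 < K2 = 676; K2/α21 = 676/1.52 = 445 > K1 = 253.
Since the inequalities point opposite ways, species 2 can invade but species 1 cannot.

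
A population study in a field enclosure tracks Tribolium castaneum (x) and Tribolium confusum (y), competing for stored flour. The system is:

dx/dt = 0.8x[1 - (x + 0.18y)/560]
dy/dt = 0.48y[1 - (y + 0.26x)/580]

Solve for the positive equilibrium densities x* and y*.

Setting both brackets to zero gives the nullclines x + 0.18y = 560 and 0.26x + y = 580.
Substituting y = 580 - 0.26x into the first: x(1 - 0.18·0.26) = 560 - 0.18·580.
So x* = 456/0.953 = 478, and then y* = 580 - 0.26·478 = 456.

x* ≈ 478, y* ≈ 456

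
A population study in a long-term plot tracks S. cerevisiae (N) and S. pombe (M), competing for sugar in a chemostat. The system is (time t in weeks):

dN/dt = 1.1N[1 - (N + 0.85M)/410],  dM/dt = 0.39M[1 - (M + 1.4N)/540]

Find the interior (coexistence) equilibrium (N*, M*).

Setting both brackets to zero gives the nullclines N + 0.85M = 410 and 1.4N + M = 540.
Substituting M = 540 - 1.4N into the first: N(1 - 0.85·1.4) = 410 - 0.85·540.
So N* = -49/-0.19 = 258, and then M* = 540 - 1.4·258 = 179.

N* ≈ 258, M* ≈ 179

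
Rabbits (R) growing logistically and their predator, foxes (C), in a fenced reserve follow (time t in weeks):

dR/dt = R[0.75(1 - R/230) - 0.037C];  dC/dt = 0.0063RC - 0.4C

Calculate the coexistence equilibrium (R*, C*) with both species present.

From dC/dt = 0 with C > 0: 0.0063R* = 0.4, so R* = 63.5.
Substitute into dR/dt = 0: 0.75(1 - 63.5/230) = 0.037C*.
The bracket is 0.724, giving C* = 0.543/0.037 = 14.7.

R* ≈ 63.5, C* ≈ 14.7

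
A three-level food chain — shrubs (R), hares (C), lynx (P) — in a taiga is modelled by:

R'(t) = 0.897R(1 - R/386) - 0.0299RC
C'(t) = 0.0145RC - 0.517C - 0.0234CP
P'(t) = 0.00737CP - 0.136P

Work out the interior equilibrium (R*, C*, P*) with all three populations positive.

From dP/dt = 0: 0.00737C* = 0.136, so C* = 18.5.
From dR/dt = 0: 0.897(1 - R*/386) = 0.0299·18.5, giving R* = 386·(1 - 0.615) = 149.
From dC/dt = 0: 0.0145·149 - 0.517 = 0.0234P*, so P* = 1.64/0.0234 = 70.

R* ≈ 149, C* ≈ 18.5, P* ≈ 70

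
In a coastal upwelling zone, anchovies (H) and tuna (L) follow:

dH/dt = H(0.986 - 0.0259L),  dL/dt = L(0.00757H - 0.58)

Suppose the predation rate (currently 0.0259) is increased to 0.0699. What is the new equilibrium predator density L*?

At the interior fixed point, setting dH/dt = 0 with H > 0 fixes L* = (prey growth rate)/(HL coefficient) — independent of the other coefficients.
With the change, L* = 0.986/0.0699 = 14.1; it falls from 38.1.

L* ≈ 14.1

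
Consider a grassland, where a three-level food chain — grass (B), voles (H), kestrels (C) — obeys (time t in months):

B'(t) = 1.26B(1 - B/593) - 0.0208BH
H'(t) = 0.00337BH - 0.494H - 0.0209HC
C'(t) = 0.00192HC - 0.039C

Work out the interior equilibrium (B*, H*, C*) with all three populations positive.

B* ≈ 394, H* ≈ 20.3, C* ≈ 39.9

From dC/dt = 0: 0.00192H* = 0.039, so H* = 20.3.
From dB/dt = 0: 1.26(1 - B*/593) = 0.0208·20.3, giving B* = 593·(1 - 0.335) = 394.
From dH/dt = 0: 0.00337·394 - 0.494 = 0.0209C*, so C* = 0.834/0.0209 = 39.9.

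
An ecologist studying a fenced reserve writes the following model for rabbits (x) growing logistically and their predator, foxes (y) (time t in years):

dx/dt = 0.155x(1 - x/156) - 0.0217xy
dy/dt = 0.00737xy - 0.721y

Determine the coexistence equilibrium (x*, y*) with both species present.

x* ≈ 97.8, y* ≈ 2.66

From dy/dt = 0 with y > 0: 0.00737x* = 0.721, so x* = 97.8.
Substitute into dx/dt = 0: 0.155(1 - 97.8/156) = 0.0217y*.
The bracket is 0.373, giving y* = 0.0578/0.0217 = 2.66.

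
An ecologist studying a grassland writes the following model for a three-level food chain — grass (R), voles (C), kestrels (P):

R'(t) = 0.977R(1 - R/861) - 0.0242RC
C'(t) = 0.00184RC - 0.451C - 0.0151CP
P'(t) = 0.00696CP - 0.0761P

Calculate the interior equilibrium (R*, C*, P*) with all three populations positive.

From dP/dt = 0: 0.00696C* = 0.0761, so C* = 10.9.
From dR/dt = 0: 0.977(1 - R*/861) = 0.0242·10.9, giving R* = 861·(1 - 0.271) = 628.
From dC/dt = 0: 0.00184·628 - 0.451 = 0.0151P*, so P* = 0.704/0.0151 = 46.6.

R* ≈ 628, C* ≈ 10.9, P* ≈ 46.6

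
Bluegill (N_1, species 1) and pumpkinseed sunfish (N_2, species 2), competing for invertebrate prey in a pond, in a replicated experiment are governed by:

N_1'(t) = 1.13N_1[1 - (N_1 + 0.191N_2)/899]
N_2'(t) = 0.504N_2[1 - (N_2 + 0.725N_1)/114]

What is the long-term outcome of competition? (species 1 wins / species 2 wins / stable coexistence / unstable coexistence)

species 1 excludes species 2

Compare the nullcline intercepts: K1/α12 = 899/0.191 = 4710 > K2 = 114; K2/α21 = 114/0.725 = 157 < K1 = 899.
Since the inequalities point opposite ways, species 1 can invade but species 2 cannot.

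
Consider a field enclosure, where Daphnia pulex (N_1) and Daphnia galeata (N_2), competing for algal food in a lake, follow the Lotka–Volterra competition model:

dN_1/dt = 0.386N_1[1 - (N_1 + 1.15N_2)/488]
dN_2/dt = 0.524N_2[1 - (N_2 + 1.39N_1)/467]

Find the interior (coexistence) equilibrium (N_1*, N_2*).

Setting both brackets to zero gives the nullclines N_1 + 1.15N_2 = 488 and 1.39N_1 + N_2 = 467.
Substituting N_2 = 467 - 1.39N_1 into the first: N_1(1 - 1.15·1.39) = 488 - 1.15·467.
So N_1* = -49/-0.598 = 82, and then N_2* = 467 - 1.39·82 = 353.

N_1* ≈ 82, N_2* ≈ 353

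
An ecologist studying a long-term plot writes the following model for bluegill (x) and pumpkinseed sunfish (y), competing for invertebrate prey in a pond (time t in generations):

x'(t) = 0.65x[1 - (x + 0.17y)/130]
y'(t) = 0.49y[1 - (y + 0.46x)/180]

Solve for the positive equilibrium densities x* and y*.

Setting both brackets to zero gives the nullclines x + 0.17y = 130 and 0.46x + y = 180.
Substituting y = 180 - 0.46x into the first: x(1 - 0.17·0.46) = 130 - 0.17·180.
So x* = 99.4/0.922 = 108, and then y* = 180 - 0.46·108 = 130.

x* ≈ 108, y* ≈ 130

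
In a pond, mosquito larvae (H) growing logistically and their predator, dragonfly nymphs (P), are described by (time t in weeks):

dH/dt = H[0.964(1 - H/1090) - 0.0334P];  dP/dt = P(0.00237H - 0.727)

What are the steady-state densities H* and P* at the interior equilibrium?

From dP/dt = 0 with P > 0: 0.00237H* = 0.727, so H* = 307.
Substitute into dH/dt = 0: 0.964(1 - 307/1090) = 0.0334P*.
The bracket is 0.719, giving P* = 0.693/0.0334 = 20.7.

H* ≈ 307, P* ≈ 20.7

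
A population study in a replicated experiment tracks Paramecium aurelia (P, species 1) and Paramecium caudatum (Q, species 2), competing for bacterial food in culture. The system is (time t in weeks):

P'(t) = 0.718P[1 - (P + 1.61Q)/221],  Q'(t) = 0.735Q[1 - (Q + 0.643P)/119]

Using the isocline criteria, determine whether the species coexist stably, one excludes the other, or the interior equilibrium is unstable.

species 1 excludes species 2

Compare the nullcline intercepts: K1/α12 = 221/1.61 = 137 > K2 = 119; K2/α21 = 119/0.643 = 185 < K1 = 221.
Since the inequalities point opposite ways, species 1 can invade but species 2 cannot.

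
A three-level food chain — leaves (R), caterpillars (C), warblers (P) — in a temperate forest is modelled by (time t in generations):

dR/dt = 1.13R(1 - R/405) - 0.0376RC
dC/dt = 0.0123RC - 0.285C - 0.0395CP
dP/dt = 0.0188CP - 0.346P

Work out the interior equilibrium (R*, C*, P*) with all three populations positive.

From dP/dt = 0: 0.0188C* = 0.346, so C* = 18.4.
From dR/dt = 0: 1.13(1 - R*/405) = 0.0376·18.4, giving R* = 405·(1 - 0.612) = 157.
From dC/dt = 0: 0.0123·157 - 0.285 = 0.0395P*, so P* = 1.65/0.0395 = 41.7.

R* ≈ 157, C* ≈ 18.4, P* ≈ 41.7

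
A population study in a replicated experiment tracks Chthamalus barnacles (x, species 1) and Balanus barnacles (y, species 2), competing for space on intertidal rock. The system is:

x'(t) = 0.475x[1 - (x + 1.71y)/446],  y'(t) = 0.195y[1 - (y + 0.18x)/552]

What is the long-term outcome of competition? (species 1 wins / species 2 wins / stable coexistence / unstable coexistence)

Compare the nullcline intercepts: K1/α12 = 446/1.71 = 261 < K2 = 552; K2/α21 = 552/0.18 = 3070 > K1 = 446.
Since the inequalities point opposite ways, species 2 can invade but species 1 cannot.

species 2 excludes species 1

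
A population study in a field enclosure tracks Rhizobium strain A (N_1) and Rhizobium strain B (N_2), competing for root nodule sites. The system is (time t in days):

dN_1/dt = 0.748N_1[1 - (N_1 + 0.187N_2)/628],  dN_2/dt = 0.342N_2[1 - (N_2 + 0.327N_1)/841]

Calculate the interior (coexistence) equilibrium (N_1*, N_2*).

Setting both brackets to zero gives the nullclines N_1 + 0.187N_2 = 628 and 0.327N_1 + N_2 = 841.
Substituting N_2 = 841 - 0.327N_1 into the first: N_1(1 - 0.187·0.327) = 628 - 0.187·841.
So N_1* = 471/0.939 = 501, and then N_2* = 841 - 0.327·501 = 677.

N_1* ≈ 501, N_2* ≈ 677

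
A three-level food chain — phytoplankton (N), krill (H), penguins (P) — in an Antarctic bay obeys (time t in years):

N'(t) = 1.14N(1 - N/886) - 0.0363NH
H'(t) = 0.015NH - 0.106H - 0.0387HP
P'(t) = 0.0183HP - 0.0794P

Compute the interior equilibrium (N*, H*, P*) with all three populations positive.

N* ≈ 764, H* ≈ 4.34, P* ≈ 293

From dP/dt = 0: 0.0183H* = 0.0794, so H* = 4.34.
From dN/dt = 0: 1.14(1 - N*/886) = 0.0363·4.34, giving N* = 886·(1 - 0.138) = 764.
From dH/dt = 0: 0.015·764 - 0.106 = 0.0387P*, so P* = 11.3/0.0387 = 293.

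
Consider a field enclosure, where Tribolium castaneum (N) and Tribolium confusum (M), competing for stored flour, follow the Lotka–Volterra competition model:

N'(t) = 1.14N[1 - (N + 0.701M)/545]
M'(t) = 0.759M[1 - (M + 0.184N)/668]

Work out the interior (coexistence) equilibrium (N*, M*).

N* ≈ 88.1, M* ≈ 652

Setting both brackets to zero gives the nullclines N + 0.701M = 545 and 0.184N + M = 668.
Substituting M = 668 - 0.184N into the first: N(1 - 0.701·0.184) = 545 - 0.701·668.
So N* = 76.7/0.871 = 88.1, and then M* = 668 - 0.184·88.1 = 652.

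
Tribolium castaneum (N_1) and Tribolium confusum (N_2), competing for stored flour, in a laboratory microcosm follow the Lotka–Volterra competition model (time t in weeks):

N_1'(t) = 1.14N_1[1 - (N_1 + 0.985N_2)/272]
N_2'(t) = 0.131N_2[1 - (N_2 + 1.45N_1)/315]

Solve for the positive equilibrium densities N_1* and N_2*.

Setting both brackets to zero gives the nullclines N_1 + 0.985N_2 = 272 and 1.45N_1 + N_2 = 315.
Substituting N_2 = 315 - 1.45N_1 into the first: N_1(1 - 0.985·1.45) = 272 - 0.985·315.
So N_1* = -38.3/-0.428 = 89.4, and then N_2* = 315 - 1.45·89.4 = 185.

N_1* ≈ 89.4, N_2* ≈ 185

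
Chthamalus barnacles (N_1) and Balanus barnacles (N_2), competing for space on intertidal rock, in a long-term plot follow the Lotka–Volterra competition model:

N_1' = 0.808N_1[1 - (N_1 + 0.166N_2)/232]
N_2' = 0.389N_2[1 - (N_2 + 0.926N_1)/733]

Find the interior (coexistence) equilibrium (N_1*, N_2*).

N_1* ≈ 130, N_2* ≈ 612

Setting both brackets to zero gives the nullclines N_1 + 0.166N_2 = 232 and 0.926N_1 + N_2 = 733.
Substituting N_2 = 733 - 0.926N_1 into the first: N_1(1 - 0.166·0.926) = 232 - 0.166·733.
So N_1* = 110/0.846 = 130, and then N_2* = 733 - 0.926·130 = 612.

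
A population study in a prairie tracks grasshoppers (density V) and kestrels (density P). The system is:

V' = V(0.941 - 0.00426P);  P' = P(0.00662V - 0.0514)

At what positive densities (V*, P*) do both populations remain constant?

Set dP/dt = 0 with P > 0: 0.00662V - 0.0514 = 0, so V* = 0.0514/0.00662 = 7.76.
Set dV/dt = 0 with V > 0: 0.941 - 0.00426P = 0, so P* = 0.941/0.00426 = 221.

V* ≈ 7.76, P* ≈ 221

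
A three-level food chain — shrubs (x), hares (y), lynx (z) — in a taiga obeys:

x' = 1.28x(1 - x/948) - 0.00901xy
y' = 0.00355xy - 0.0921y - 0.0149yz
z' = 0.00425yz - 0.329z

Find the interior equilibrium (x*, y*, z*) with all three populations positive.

x* ≈ 431, y* ≈ 77.4, z* ≈ 96.6

From dz/dt = 0: 0.00425y* = 0.329, so y* = 77.4.
From dx/dt = 0: 1.28(1 - x*/948) = 0.00901·77.4, giving x* = 948·(1 - 0.545) = 431.
From dy/dt = 0: 0.00355·431 - 0.0921 = 0.0149z*, so z* = 1.44/0.0149 = 96.6.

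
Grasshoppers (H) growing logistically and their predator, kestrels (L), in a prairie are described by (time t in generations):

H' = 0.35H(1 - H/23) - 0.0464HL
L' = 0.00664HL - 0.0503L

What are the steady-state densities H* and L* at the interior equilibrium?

From dL/dt = 0 with L > 0: 0.00664H* = 0.0503, so H* = 7.58.
Substitute into dH/dt = 0: 0.35(1 - 7.58/23) = 0.0464L*.
The bracket is 0.671, giving L* = 0.235/0.0464 = 5.06.

H* ≈ 7.58, L* ≈ 5.06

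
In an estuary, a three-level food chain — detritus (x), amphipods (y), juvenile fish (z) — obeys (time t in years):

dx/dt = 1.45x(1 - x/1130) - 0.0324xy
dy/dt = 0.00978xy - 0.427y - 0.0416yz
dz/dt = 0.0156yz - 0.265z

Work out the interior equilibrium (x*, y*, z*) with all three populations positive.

x* ≈ 701, y* ≈ 17, z* ≈ 155

From dz/dt = 0: 0.0156y* = 0.265, so y* = 17.
From dx/dt = 0: 1.45(1 - x*/1130) = 0.0324·17, giving x* = 1130·(1 - 0.38) = 701.
From dy/dt = 0: 0.00978·701 - 0.427 = 0.0416z*, so z* = 6.43/0.0416 = 155.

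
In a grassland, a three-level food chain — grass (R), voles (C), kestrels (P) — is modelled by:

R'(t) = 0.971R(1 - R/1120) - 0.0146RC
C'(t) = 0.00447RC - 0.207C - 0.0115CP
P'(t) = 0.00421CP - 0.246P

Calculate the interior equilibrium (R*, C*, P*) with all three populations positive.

R* ≈ 136, C* ≈ 58.4, P* ≈ 34.9

From dP/dt = 0: 0.00421C* = 0.246, so C* = 58.4.
From dR/dt = 0: 0.971(1 - R*/1120) = 0.0146·58.4, giving R* = 1120·(1 - 0.879) = 136.
From dC/dt = 0: 0.00447·136 - 0.207 = 0.0115P*, so P* = 0.401/0.0115 = 34.9.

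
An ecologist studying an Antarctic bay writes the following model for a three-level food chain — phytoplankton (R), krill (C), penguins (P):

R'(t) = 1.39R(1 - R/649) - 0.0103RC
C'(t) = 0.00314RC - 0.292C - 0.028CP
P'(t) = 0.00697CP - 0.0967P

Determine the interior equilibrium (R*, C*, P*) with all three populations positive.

From dP/dt = 0: 0.00697C* = 0.0967, so C* = 13.9.
From dR/dt = 0: 1.39(1 - R*/649) = 0.0103·13.9, giving R* = 649·(1 - 0.103) = 582.
From dC/dt = 0: 0.00314·582 - 0.292 = 0.028P*, so P* = 1.54/0.028 = 54.9.

R* ≈ 582, C* ≈ 13.9, P* ≈ 54.9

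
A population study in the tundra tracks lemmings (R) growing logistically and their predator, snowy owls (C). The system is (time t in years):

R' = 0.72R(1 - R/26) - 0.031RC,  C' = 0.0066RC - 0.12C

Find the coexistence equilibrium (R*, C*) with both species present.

From dC/dt = 0 with C > 0: 0.0066R* = 0.12, so R* = 18.2.
Substitute into dR/dt = 0: 0.72(1 - 18.2/26) = 0.031C*.
The bracket is 0.301, giving C* = 0.217/0.031 = 6.98.

R* ≈ 18.2, C* ≈ 6.98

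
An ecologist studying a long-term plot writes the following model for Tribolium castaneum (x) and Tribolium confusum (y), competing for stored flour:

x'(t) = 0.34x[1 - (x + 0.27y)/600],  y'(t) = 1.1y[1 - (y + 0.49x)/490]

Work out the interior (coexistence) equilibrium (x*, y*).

Setting both brackets to zero gives the nullclines x + 0.27y = 600 and 0.49x + y = 490.
Substituting y = 490 - 0.49x into the first: x(1 - 0.27·0.49) = 600 - 0.27·490.
So x* = 468/0.868 = 539, and then y* = 490 - 0.49·539 = 226.

x* ≈ 539, y* ≈ 226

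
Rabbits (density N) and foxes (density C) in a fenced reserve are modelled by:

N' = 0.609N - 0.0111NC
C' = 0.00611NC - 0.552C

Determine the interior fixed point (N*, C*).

N* ≈ 90.3, C* ≈ 54.9

Set dC/dt = 0 with C > 0: 0.00611N - 0.552 = 0, so N* = 0.552/0.00611 = 90.3.
Set dN/dt = 0 with N > 0: 0.609 - 0.0111C = 0, so C* = 0.609/0.0111 = 54.9.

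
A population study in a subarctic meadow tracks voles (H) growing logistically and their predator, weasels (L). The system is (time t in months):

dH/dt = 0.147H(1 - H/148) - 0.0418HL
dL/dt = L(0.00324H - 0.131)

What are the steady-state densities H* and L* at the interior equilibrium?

From dL/dt = 0 with L > 0: 0.00324H* = 0.131, so H* = 40.4.
Substitute into dH/dt = 0: 0.147(1 - 40.4/148) = 0.0418L*.
The bracket is 0.727, giving L* = 0.107/0.0418 = 2.56.

H* ≈ 40.4, L* ≈ 2.56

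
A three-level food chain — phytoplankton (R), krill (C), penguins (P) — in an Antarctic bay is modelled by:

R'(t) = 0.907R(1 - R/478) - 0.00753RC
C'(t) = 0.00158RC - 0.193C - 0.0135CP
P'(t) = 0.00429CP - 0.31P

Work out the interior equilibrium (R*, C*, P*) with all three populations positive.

From dP/dt = 0: 0.00429C* = 0.31, so C* = 72.3.
From dR/dt = 0: 0.907(1 - R*/478) = 0.00753·72.3, giving R* = 478·(1 - 0.6) = 191.
From dC/dt = 0: 0.00158·191 - 0.193 = 0.0135P*, so P* = 0.109/0.0135 = 8.09.

R* ≈ 191, C* ≈ 72.3, P* ≈ 8.09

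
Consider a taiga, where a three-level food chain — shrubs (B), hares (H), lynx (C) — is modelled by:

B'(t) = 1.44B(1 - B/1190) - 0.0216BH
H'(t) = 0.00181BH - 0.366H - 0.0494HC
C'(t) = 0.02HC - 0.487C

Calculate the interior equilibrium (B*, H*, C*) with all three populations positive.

B* ≈ 755, H* ≈ 24.3, C* ≈ 20.3

From dC/dt = 0: 0.02H* = 0.487, so H* = 24.3.
From dB/dt = 0: 1.44(1 - B*/1190) = 0.0216·24.3, giving B* = 1190·(1 - 0.365) = 755.
From dH/dt = 0: 0.00181·755 - 0.366 = 0.0494C*, so C* = 1/0.0494 = 20.3.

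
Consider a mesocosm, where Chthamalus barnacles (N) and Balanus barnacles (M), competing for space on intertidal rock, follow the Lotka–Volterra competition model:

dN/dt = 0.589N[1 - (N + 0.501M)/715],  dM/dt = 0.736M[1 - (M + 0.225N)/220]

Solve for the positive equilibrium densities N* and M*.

Setting both brackets to zero gives the nullclines N + 0.501M = 715 and 0.225N + M = 220.
Substituting M = 220 - 0.225N into the first: N(1 - 0.501·0.225) = 715 - 0.501·220.
So N* = 605/0.887 = 682, and then M* = 220 - 0.225·682 = 66.6.

N* ≈ 682, M* ≈ 66.6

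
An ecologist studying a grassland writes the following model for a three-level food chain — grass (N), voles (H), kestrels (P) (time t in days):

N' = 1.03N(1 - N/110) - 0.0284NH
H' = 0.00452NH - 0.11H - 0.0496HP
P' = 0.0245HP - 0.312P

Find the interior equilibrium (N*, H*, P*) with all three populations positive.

N* ≈ 71.4, H* ≈ 12.7, P* ≈ 4.29

From dP/dt = 0: 0.0245H* = 0.312, so H* = 12.7.
From dN/dt = 0: 1.03(1 - N*/110) = 0.0284·12.7, giving N* = 110·(1 - 0.351) = 71.4.
From dH/dt = 0: 0.00452·71.4 - 0.11 = 0.0496P*, so P* = 0.213/0.0496 = 4.29.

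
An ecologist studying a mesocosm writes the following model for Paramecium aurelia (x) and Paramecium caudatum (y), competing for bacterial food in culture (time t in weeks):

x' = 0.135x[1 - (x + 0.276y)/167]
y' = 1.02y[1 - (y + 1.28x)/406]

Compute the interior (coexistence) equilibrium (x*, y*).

x* ≈ 85, y* ≈ 297

Setting both brackets to zero gives the nullclines x + 0.276y = 167 and 1.28x + y = 406.
Substituting y = 406 - 1.28x into the first: x(1 - 0.276·1.28) = 167 - 0.276·406.
So x* = 54.9/0.647 = 85, and then y* = 406 - 1.28·85 = 297.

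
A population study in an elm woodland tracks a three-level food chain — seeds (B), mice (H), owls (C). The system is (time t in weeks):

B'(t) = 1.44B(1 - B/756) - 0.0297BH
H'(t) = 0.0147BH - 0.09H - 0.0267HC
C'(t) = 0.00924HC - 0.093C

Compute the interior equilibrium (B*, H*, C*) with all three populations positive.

B* ≈ 599, H* ≈ 10.1, C* ≈ 326

From dC/dt = 0: 0.00924H* = 0.093, so H* = 10.1.
From dB/dt = 0: 1.44(1 - B*/756) = 0.0297·10.1, giving B* = 756·(1 - 0.208) = 599.
From dH/dt = 0: 0.0147·599 - 0.09 = 0.0267C*, so C* = 8.72/0.0267 = 326.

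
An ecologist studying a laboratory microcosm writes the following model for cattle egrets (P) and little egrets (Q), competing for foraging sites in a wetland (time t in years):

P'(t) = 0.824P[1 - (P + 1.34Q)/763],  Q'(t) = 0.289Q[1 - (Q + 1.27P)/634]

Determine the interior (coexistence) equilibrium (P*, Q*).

Setting both brackets to zero gives the nullclines P + 1.34Q = 763 and 1.27P + Q = 634.
Substituting Q = 634 - 1.27P into the first: P(1 - 1.34·1.27) = 763 - 1.34·634.
So P* = -86.6/-0.702 = 123, and then Q* = 634 - 1.27·123 = 477.

P* ≈ 123, Q* ≈ 477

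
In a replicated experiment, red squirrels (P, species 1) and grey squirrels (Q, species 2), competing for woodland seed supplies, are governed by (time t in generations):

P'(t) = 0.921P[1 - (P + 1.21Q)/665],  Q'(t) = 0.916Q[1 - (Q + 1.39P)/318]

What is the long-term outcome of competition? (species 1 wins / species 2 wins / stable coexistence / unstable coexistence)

species 1 excludes species 2

Compare the nullcline intercepts: K1/α12 = 665/1.21 = 550 > K2 = 318; K2/α21 = 318/1.39 = 229 < K1 = 665.
Since the inequalities point opposite ways, species 1 can invade but species 2 cannot.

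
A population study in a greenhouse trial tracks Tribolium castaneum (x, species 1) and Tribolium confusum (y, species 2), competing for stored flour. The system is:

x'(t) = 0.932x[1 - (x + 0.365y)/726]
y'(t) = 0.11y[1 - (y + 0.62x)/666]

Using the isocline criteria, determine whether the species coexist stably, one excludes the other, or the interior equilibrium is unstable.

stable coexistence

Compare the nullcline intercepts: K1/α12 = 726/0.365 = 1990 > K2 = 666; K2/α21 = 666/0.62 = 1070 > K1 = 726.
Since both inequalities hold, each species can invade when rare, so the interior equilibrium is stable.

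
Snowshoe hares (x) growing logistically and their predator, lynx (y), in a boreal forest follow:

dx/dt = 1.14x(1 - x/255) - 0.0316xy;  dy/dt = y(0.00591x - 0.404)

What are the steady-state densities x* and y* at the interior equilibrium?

From dy/dt = 0 with y > 0: 0.00591x* = 0.404, so x* = 68.4.
Substitute into dx/dt = 0: 1.14(1 - 68.4/255) = 0.0316y*.
The bracket is 0.732, giving y* = 0.834/0.0316 = 26.4.

x* ≈ 68.4, y* ≈ 26.4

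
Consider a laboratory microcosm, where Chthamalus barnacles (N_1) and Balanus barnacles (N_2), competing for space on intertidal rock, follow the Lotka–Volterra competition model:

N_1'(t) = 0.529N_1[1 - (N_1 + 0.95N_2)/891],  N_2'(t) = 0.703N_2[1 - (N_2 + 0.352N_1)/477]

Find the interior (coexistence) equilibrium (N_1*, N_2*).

N_1* ≈ 658, N_2* ≈ 245

Setting both brackets to zero gives the nullclines N_1 + 0.95N_2 = 891 and 0.352N_1 + N_2 = 477.
Substituting N_2 = 477 - 0.352N_1 into the first: N_1(1 - 0.95·0.352) = 891 - 0.95·477.
So N_1* = 438/0.666 = 658, and then N_2* = 477 - 0.352·658 = 245.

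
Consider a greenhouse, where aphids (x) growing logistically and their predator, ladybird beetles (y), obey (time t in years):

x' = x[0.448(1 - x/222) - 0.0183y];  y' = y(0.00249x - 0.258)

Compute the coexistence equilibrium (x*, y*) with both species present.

x* ≈ 104, y* ≈ 13.1

From dy/dt = 0 with y > 0: 0.00249x* = 0.258, so x* = 104.
Substitute into dx/dt = 0: 0.448(1 - 104/222) = 0.0183y*.
The bracket is 0.533, giving y* = 0.239/0.0183 = 13.1.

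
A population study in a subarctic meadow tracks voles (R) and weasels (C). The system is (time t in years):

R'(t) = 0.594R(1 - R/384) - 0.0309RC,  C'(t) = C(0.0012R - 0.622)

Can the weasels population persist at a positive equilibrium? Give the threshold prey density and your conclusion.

The predator equation gives dC/dt > 0 only when R > 0.622/0.0012 = 518.
Without the predator, R → K = 384. Since 384 < 518, the predator cannot invade.

Threshold R = 518; K < 518, so no, the predator goes extinct.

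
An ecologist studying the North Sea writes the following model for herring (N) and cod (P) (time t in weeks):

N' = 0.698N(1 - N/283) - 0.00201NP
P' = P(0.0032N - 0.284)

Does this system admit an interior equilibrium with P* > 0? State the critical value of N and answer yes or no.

The predator equation gives dP/dt > 0 only when N > 0.284/0.0032 = 88.7.
Without the predator, N → K = 283. Since 283 > 88.7, the predator can invade and persist.

Threshold N = 88.7; K > 88.7, so yes, the predator persists.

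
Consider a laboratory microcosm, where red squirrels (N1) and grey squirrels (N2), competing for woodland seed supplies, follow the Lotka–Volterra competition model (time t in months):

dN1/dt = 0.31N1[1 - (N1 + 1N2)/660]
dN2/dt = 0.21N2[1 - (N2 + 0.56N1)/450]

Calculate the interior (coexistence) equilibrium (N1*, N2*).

N1* ≈ 477, N2* ≈ 183

Setting both brackets to zero gives the nullclines N1 + 1N2 = 660 and 0.56N1 + N2 = 450.
Substituting N2 = 450 - 0.56N1 into the first: N1(1 - 1·0.56) = 660 - 1·450.
So N1* = 210/0.44 = 477, and then N2* = 450 - 0.56·477 = 183.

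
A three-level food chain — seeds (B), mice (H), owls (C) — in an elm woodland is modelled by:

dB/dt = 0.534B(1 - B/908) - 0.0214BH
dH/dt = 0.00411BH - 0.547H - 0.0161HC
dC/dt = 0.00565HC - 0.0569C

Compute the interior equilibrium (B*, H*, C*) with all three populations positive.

B* ≈ 542, H* ≈ 10.1, C* ≈ 104

From dC/dt = 0: 0.00565H* = 0.0569, so H* = 10.1.
From dB/dt = 0: 0.534(1 - B*/908) = 0.0214·10.1, giving B* = 908·(1 - 0.404) = 542.
From dH/dt = 0: 0.00411·542 - 0.547 = 0.0161C*, so C* = 1.68/0.0161 = 104.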